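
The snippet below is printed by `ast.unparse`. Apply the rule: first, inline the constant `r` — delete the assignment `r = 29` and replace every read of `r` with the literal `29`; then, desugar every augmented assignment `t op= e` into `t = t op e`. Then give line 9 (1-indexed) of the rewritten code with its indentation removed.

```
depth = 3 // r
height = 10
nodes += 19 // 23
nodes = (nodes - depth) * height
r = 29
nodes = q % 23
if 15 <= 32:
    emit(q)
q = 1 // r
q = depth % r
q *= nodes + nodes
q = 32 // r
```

q = depth % 29

Transformed code:
depth = 3 // 29
height = 10
nodes = nodes + 19 // 23
nodes = (nodes - depth) * height
nodes = q % 23
if 15 <= 32:
    emit(q)
q = 1 // 29
q = depth % 29
q = q * (nodes + nodes)
q = 32 // 29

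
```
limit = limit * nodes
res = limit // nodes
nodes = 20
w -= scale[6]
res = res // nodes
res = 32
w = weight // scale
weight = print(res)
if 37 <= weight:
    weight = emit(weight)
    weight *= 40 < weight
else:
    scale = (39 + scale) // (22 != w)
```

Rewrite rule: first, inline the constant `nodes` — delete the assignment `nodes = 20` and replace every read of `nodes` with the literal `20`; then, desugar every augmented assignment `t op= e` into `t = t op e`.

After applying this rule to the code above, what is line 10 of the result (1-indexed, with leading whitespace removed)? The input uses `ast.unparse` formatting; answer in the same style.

Transformed code:
limit = limit * 20
res = limit // 20
w = w - scale[6]
res = res // 20
res = 32
w = weight // scale
weight = print(res)
if 37 <= weight:
    weight = emit(weight)
    weight = weight * (40 < weight)
else:
    scale = (39 + scale) // (22 != w)

weight = weight * (40 < weight)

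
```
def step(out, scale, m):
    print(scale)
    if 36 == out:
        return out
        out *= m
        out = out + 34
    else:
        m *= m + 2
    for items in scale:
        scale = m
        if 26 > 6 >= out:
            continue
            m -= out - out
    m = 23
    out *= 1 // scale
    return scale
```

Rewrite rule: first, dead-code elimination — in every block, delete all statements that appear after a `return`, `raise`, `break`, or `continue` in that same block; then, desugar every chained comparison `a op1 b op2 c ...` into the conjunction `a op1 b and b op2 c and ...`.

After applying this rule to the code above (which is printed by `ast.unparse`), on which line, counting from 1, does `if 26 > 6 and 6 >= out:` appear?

Transformed code:
def step(out, scale, m):
    print(scale)
    if 36 == out:
        return out
    else:
        m *= m + 2
    for items in scale:
        scale = m
        if 26 > 6 and 6 >= out:
            continue
    m = 23
    out *= 1 // scale
    return scale

9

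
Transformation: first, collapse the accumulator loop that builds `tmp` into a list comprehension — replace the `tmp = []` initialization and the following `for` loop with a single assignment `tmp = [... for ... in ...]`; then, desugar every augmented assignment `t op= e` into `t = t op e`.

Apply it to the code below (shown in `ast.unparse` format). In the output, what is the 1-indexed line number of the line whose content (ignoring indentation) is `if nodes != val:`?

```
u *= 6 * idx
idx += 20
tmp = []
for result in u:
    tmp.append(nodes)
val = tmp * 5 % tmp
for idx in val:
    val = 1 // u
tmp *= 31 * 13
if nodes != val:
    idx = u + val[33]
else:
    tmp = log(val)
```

8

Transformed code:
u = u * (6 * idx)
idx = idx + 20
tmp = [nodes for result in u]
val = tmp * 5 % tmp
for idx in val:
    val = 1 // u
tmp = tmp * (31 * 13)
if nodes != val:
    idx = u + val[33]
else:
    tmp = log(val)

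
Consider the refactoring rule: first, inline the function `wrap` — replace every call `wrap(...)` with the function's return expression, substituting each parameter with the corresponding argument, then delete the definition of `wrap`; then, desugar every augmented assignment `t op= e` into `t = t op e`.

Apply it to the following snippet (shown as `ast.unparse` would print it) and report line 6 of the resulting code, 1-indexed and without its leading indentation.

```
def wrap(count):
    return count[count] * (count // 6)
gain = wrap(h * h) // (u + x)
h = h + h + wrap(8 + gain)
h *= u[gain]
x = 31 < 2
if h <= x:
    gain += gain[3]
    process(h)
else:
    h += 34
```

gain = gain + gain[3]

Transformed code:
gain = (h * h)[h * h] * (h * h // 6) // (u + x)
h = h + h + (8 + gain)[8 + gain] * ((8 + gain) // 6)
h = h * u[gain]
x = 31 < 2
if h <= x:
    gain = gain + gain[3]
    process(h)
else:
    h = h + 34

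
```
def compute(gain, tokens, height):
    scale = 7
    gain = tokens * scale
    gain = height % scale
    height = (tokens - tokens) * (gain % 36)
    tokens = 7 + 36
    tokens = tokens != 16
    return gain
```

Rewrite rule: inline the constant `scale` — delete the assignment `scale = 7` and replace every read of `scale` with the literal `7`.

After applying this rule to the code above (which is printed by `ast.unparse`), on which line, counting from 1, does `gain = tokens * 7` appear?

2

Transformed code:
def compute(gain, tokens, height):
    gain = tokens * 7
    gain = height % 7
    height = (tokens - tokens) * (gain % 36)
    tokens = 7 + 36
    tokens = tokens != 16
    return gain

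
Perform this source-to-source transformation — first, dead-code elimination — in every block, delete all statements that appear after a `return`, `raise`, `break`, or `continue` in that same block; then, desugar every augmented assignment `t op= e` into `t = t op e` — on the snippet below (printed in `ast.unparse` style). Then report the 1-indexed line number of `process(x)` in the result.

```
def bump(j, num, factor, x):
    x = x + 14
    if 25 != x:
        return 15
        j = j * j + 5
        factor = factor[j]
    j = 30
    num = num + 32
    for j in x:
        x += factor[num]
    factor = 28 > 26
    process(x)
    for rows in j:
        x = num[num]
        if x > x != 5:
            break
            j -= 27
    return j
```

10

Transformed code:
def bump(j, num, factor, x):
    x = x + 14
    if 25 != x:
        return 15
    j = 30
    num = num + 32
    for j in x:
        x = x + factor[num]
    factor = 28 > 26
    process(x)
    for rows in j:
        x = num[num]
        if x > x != 5:
            break
    return j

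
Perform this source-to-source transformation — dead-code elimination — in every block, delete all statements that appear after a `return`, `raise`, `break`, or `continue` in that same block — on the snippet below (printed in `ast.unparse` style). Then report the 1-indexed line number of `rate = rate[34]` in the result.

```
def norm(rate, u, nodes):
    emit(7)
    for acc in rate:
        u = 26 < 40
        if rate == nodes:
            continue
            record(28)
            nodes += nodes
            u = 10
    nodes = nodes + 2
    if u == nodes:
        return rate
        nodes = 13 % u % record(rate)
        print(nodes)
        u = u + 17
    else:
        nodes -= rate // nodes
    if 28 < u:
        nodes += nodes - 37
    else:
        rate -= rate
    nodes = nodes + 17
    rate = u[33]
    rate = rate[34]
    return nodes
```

18

Transformed code:
def norm(rate, u, nodes):
    emit(7)
    for acc in rate:
        u = 26 < 40
        if rate == nodes:
            continue
    nodes = nodes + 2
    if u == nodes:
        return rate
    else:
        nodes -= rate // nodes
    if 28 < u:
        nodes += nodes - 37
    else:
        rate -= rate
    nodes = nodes + 17
    rate = u[33]
    rate = rate[34]
    return nodes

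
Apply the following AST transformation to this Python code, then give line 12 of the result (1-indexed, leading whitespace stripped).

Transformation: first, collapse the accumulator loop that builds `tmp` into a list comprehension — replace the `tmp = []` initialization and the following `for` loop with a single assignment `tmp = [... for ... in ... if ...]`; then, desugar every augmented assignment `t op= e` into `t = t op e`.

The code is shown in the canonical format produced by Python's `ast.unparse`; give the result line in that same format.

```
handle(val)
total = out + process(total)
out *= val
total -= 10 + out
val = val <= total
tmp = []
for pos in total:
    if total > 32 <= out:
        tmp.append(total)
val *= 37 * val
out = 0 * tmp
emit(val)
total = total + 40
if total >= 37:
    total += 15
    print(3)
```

total = total + 15

Transformed code:
handle(val)
total = out + process(total)
out = out * val
total = total - (10 + out)
val = val <= total
tmp = [total for pos in total if total > 32 <= out]
val = val * (37 * val)
out = 0 * tmp
emit(val)
total = total + 40
if total >= 37:
    total = total + 15
    print(3)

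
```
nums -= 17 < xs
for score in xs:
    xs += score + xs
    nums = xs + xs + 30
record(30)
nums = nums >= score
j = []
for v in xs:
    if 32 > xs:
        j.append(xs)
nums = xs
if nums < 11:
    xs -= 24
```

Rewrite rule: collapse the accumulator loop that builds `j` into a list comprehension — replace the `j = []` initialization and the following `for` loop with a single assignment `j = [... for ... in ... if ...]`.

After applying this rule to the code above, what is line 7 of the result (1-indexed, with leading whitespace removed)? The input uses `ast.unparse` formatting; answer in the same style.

Transformed code:
nums -= 17 < xs
for score in xs:
    xs += score + xs
    nums = xs + xs + 30
record(30)
nums = nums >= score
j = [xs for v in xs if 32 > xs]
nums = xs
if nums < 11:
    xs -= 24

j = [xs for v in xs if 32 > xs]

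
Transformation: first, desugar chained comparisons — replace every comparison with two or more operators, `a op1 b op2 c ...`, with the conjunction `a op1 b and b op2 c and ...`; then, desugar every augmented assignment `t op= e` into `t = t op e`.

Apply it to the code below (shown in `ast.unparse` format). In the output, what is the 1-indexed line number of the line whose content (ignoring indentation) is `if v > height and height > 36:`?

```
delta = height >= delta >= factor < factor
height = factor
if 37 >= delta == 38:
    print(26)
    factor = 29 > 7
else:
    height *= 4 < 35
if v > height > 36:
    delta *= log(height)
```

8

Transformed code:
delta = height >= delta and delta >= factor and (factor < factor)
height = factor
if 37 >= delta and delta == 38:
    print(26)
    factor = 29 > 7
else:
    height = height * (4 < 35)
if v > height and height > 36:
    delta = delta * log(height)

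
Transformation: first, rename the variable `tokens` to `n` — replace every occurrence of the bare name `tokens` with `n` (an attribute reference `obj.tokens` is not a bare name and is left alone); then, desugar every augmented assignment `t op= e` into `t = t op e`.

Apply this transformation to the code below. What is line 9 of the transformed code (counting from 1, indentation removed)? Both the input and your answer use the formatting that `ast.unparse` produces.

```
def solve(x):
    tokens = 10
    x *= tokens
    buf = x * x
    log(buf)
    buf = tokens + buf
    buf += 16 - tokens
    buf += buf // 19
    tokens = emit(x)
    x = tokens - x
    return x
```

Transformed code:
def solve(x):
    n = 10
    x = x * n
    buf = x * x
    log(buf)
    buf = n + buf
    buf = buf + (16 - n)
    buf = buf + buf // 19
    n = emit(x)
    x = n - x
    return x

n = emit(x)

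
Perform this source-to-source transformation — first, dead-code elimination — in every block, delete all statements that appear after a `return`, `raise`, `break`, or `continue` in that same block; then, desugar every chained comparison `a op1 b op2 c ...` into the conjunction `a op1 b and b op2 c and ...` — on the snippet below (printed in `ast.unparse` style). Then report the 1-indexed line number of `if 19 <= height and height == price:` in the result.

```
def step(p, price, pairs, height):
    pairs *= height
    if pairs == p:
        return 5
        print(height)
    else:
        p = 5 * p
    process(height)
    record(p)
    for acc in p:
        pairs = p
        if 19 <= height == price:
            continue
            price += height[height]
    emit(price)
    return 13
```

11

Transformed code:
def step(p, price, pairs, height):
    pairs *= height
    if pairs == p:
        return 5
    else:
        p = 5 * p
    process(height)
    record(p)
    for acc in p:
        pairs = p
        if 19 <= height and height == price:
            continue
    emit(price)
    return 13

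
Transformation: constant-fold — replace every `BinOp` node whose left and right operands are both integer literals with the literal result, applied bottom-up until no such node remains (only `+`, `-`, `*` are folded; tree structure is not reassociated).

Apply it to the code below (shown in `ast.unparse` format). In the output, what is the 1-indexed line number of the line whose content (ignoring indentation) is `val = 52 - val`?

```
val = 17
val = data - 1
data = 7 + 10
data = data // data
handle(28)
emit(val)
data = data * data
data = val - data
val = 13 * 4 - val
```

9

Transformed code:
val = 17
val = data - 1
data = 17
data = data // data
handle(28)
emit(val)
data = data * data
data = val - data
val = 52 - val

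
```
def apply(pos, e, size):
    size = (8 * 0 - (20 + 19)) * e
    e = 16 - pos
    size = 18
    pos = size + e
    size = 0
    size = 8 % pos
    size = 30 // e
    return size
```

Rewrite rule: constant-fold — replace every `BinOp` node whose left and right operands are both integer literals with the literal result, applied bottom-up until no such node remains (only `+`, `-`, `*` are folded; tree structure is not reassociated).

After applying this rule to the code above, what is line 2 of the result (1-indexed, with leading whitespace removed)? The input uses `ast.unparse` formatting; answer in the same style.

size = -39 * e

Transformed code:
def apply(pos, e, size):
    size = -39 * e
    e = 16 - pos
    size = 18
    pos = size + e
    size = 0
    size = 8 % pos
    size = 30 // e
    return size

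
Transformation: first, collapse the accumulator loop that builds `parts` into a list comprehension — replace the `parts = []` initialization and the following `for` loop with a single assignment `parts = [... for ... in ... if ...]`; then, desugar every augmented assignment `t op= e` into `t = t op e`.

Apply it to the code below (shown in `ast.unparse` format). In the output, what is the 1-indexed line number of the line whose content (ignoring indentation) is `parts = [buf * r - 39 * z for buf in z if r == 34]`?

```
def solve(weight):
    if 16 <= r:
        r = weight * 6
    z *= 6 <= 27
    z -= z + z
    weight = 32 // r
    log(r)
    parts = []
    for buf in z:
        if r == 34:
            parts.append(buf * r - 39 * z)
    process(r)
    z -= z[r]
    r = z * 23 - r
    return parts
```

Transformed code:
def solve(weight):
    if 16 <= r:
        r = weight * 6
    z = z * (6 <= 27)
    z = z - (z + z)
    weight = 32 // r
    log(r)
    parts = [buf * r - 39 * z for buf in z if r == 34]
    process(r)
    z = z - z[r]
    r = z * 23 - r
    return parts

8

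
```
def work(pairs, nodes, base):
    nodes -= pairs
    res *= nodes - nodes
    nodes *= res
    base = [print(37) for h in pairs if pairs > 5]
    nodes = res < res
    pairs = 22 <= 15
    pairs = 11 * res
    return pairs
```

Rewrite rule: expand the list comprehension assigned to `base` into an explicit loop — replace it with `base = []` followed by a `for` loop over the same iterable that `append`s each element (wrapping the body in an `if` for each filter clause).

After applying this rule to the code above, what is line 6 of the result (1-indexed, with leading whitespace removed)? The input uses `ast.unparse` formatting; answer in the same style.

Transformed code:
def work(pairs, nodes, base):
    nodes -= pairs
    res *= nodes - nodes
    nodes *= res
    base = []
    for h in pairs:
        if pairs > 5:
            base.append(print(37))
    nodes = res < res
    pairs = 22 <= 15
    pairs = 11 * res
    return pairs

for h in pairs:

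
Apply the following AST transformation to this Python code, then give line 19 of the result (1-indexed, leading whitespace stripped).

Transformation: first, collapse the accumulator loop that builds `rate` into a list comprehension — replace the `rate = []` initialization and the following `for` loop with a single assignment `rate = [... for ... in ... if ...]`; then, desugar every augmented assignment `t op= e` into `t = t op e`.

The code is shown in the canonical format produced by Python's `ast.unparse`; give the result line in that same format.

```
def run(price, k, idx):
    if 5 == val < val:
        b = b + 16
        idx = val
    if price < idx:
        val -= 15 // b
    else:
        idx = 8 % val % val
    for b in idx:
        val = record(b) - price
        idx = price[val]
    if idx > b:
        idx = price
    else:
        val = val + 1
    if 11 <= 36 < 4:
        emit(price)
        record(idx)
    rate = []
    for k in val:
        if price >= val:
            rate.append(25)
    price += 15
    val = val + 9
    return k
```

rate = [25 for k in val if price >= val]

Transformed code:
def run(price, k, idx):
    if 5 == val < val:
        b = b + 16
        idx = val
    if price < idx:
        val = val - 15 // b
    else:
        idx = 8 % val % val
    for b in idx:
        val = record(b) - price
        idx = price[val]
    if idx > b:
        idx = price
    else:
        val = val + 1
    if 11 <= 36 < 4:
        emit(price)
        record(idx)
    rate = [25 for k in val if price >= val]
    price = price + 15
    val = val + 9
    return k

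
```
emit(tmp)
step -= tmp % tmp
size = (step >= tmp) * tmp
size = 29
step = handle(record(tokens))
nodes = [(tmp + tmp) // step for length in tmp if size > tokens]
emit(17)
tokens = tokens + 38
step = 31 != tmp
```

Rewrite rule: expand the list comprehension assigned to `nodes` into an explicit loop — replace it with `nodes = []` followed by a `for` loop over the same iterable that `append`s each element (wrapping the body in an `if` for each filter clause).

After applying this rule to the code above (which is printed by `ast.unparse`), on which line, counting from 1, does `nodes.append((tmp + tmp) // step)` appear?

9

Transformed code:
emit(tmp)
step -= tmp % tmp
size = (step >= tmp) * tmp
size = 29
step = handle(record(tokens))
nodes = []
for length in tmp:
    if size > tokens:
        nodes.append((tmp + tmp) // step)
emit(17)
tokens = tokens + 38
step = 31 != tmp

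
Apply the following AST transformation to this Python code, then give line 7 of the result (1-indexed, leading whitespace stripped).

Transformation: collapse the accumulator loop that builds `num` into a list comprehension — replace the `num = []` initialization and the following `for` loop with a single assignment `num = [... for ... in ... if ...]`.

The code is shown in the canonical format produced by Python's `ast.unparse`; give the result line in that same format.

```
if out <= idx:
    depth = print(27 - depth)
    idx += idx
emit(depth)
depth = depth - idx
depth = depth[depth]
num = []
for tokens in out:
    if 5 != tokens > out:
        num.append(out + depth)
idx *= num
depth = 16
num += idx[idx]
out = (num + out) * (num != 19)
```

Transformed code:
if out <= idx:
    depth = print(27 - depth)
    idx += idx
emit(depth)
depth = depth - idx
depth = depth[depth]
num = [out + depth for tokens in out if 5 != tokens > out]
idx *= num
depth = 16
num += idx[idx]
out = (num + out) * (num != 19)

num = [out + depth for tokens in out if 5 != tokens > out]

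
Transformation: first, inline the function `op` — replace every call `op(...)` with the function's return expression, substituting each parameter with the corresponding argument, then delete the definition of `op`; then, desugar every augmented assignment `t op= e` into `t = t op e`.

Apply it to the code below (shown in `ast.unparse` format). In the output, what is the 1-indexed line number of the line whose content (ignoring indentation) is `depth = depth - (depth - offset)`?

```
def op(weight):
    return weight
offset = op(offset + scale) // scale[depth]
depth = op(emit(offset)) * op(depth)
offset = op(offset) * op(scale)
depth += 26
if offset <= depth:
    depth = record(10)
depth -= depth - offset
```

Transformed code:
offset = (offset + scale) // scale[depth]
depth = emit(offset) * depth
offset = offset * scale
depth = depth + 26
if offset <= depth:
    depth = record(10)
depth = depth - (depth - offset)

7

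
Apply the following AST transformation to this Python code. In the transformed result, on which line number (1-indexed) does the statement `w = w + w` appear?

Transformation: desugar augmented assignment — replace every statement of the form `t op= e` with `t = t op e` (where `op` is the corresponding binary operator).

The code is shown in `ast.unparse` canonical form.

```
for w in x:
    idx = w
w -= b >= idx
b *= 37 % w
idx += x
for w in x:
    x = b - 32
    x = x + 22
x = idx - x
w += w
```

Transformed code:
for w in x:
    idx = w
w = w - (b >= idx)
b = b * (37 % w)
idx = idx + x
for w in x:
    x = b - 32
    x = x + 22
x = idx - x
w = w + w

10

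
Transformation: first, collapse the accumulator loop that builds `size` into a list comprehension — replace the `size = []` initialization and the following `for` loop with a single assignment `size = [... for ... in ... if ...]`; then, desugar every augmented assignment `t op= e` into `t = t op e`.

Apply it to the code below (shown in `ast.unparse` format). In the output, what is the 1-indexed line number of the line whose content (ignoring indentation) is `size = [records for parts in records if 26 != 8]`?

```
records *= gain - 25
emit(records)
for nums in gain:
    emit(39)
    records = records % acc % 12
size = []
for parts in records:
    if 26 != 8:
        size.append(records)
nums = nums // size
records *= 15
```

6

Transformed code:
records = records * (gain - 25)
emit(records)
for nums in gain:
    emit(39)
    records = records % acc % 12
size = [records for parts in records if 26 != 8]
nums = nums // size
records = records * 15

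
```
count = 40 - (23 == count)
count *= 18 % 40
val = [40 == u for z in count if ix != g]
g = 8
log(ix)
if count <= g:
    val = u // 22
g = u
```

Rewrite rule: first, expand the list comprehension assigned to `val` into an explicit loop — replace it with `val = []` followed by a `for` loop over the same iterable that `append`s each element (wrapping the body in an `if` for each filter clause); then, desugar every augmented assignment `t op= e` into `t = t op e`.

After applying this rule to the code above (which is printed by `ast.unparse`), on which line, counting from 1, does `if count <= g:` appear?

Transformed code:
count = 40 - (23 == count)
count = count * (18 % 40)
val = []
for z in count:
    if ix != g:
        val.append(40 == u)
g = 8
log(ix)
if count <= g:
    val = u // 22
g = u

9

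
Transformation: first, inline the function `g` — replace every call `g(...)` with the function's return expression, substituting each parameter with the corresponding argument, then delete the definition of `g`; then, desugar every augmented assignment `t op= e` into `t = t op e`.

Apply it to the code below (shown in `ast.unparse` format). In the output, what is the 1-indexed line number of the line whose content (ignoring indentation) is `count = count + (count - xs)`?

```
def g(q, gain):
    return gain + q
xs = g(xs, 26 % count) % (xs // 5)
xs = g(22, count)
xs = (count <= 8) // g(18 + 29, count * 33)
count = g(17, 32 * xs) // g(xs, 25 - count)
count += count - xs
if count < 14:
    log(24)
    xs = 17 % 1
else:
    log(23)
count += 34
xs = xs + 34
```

Transformed code:
xs = (26 % count + xs) % (xs // 5)
xs = count + 22
xs = (count <= 8) // (count * 33 + (18 + 29))
count = (32 * xs + 17) // (25 - count + xs)
count = count + (count - xs)
if count < 14:
    log(24)
    xs = 17 % 1
else:
    log(23)
count = count + 34
xs = xs + 34

5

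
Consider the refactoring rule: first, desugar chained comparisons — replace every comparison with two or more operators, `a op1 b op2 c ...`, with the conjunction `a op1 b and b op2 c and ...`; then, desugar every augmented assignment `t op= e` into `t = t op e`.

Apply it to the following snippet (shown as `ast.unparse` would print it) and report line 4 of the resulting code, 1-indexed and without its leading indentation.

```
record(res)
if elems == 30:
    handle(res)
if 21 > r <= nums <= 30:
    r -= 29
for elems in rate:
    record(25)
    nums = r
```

if 21 > r and r <= nums and (nums <= 30):

Transformed code:
record(res)
if elems == 30:
    handle(res)
if 21 > r and r <= nums and (nums <= 30):
    r = r - 29
for elems in rate:
    record(25)
    nums = r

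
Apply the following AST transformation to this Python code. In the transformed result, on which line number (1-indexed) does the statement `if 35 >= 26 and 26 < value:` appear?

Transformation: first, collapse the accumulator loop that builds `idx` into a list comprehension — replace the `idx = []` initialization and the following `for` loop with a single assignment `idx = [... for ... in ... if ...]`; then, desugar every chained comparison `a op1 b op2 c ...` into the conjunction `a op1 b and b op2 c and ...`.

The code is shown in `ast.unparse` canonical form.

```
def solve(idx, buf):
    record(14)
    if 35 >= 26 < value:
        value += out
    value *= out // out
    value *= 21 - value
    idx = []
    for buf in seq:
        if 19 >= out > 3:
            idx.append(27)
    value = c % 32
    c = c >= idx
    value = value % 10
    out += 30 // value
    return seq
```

3

Transformed code:
def solve(idx, buf):
    record(14)
    if 35 >= 26 and 26 < value:
        value += out
    value *= out // out
    value *= 21 - value
    idx = [27 for buf in seq if 19 >= out and out > 3]
    value = c % 32
    c = c >= idx
    value = value % 10
    out += 30 // value
    return seq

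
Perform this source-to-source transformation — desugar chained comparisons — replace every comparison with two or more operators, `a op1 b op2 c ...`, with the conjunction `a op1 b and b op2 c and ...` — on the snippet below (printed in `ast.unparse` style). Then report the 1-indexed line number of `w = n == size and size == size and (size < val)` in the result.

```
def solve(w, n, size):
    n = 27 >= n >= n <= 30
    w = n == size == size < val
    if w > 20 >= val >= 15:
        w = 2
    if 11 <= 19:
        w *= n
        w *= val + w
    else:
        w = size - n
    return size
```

Transformed code:
def solve(w, n, size):
    n = 27 >= n and n >= n and (n <= 30)
    w = n == size and size == size and (size < val)
    if w > 20 and 20 >= val and (val >= 15):
        w = 2
    if 11 <= 19:
        w *= n
        w *= val + w
    else:
        w = size - n
    return size

3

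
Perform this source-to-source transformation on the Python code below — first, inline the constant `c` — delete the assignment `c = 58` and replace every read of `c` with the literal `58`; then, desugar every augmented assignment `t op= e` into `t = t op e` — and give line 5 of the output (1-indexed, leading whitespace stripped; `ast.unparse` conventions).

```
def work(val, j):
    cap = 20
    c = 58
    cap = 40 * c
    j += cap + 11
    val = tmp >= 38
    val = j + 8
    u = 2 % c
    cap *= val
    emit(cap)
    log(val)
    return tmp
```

Transformed code:
def work(val, j):
    cap = 20
    cap = 40 * 58
    j = j + (cap + 11)
    val = tmp >= 38
    val = j + 8
    u = 2 % 58
    cap = cap * val
    emit(cap)
    log(val)
    return tmp

val = tmp >= 38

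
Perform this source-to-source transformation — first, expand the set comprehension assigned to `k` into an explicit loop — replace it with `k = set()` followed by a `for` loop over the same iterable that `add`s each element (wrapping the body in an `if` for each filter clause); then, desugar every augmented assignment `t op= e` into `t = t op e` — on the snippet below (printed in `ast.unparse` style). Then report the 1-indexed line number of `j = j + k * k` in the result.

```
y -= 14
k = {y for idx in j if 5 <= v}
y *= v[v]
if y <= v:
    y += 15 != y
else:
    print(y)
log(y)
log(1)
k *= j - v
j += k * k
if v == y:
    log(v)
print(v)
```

Transformed code:
y = y - 14
k = set()
for idx in j:
    if 5 <= v:
        k.add(y)
y = y * v[v]
if y <= v:
    y = y + (15 != y)
else:
    print(y)
log(y)
log(1)
k = k * (j - v)
j = j + k * k
if v == y:
    log(v)
print(v)

14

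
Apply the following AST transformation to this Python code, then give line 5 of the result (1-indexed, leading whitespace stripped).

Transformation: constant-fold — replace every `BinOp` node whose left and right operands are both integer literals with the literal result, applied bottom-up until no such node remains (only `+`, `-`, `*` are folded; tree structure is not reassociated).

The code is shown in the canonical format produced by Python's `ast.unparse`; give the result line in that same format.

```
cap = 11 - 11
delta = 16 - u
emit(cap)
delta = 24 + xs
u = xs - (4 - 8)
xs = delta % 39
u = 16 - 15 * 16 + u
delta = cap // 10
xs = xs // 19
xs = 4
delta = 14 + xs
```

u = xs - -4

Transformed code:
cap = 0
delta = 16 - u
emit(cap)
delta = 24 + xs
u = xs - -4
xs = delta % 39
u = -224 + u
delta = cap // 10
xs = xs // 19
xs = 4
delta = 14 + xs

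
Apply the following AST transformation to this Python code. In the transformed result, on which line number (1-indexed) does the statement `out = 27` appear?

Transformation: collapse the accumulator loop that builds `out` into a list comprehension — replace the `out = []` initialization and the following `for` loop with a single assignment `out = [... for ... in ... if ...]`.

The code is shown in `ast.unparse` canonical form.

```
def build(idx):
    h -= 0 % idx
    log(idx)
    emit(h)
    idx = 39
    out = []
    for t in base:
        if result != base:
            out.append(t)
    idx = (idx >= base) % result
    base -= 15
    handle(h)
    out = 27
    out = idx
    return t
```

Transformed code:
def build(idx):
    h -= 0 % idx
    log(idx)
    emit(h)
    idx = 39
    out = [t for t in base if result != base]
    idx = (idx >= base) % result
    base -= 15
    handle(h)
    out = 27
    out = idx
    return t

10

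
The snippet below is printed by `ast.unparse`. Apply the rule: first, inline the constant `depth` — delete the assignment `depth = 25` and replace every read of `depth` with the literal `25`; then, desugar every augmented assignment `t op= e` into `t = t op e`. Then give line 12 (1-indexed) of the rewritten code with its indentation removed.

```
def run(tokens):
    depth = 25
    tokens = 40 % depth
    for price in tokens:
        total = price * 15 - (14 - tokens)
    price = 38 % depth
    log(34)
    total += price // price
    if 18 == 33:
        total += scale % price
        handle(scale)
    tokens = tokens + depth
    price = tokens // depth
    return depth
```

Transformed code:
def run(tokens):
    tokens = 40 % 25
    for price in tokens:
        total = price * 15 - (14 - tokens)
    price = 38 % 25
    log(34)
    total = total + price // price
    if 18 == 33:
        total = total + scale % price
        handle(scale)
    tokens = tokens + 25
    price = tokens // 25
    return 25

price = tokens // 25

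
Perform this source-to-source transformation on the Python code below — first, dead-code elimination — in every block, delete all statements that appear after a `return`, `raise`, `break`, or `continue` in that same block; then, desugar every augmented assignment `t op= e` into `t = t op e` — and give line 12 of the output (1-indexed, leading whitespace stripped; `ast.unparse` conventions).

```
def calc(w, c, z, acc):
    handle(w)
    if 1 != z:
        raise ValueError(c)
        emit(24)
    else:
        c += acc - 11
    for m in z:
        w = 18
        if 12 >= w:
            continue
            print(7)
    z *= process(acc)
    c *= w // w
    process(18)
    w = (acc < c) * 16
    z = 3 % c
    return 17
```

Transformed code:
def calc(w, c, z, acc):
    handle(w)
    if 1 != z:
        raise ValueError(c)
    else:
        c = c + (acc - 11)
    for m in z:
        w = 18
        if 12 >= w:
            continue
    z = z * process(acc)
    c = c * (w // w)
    process(18)
    w = (acc < c) * 16
    z = 3 % c
    return 17

c = c * (w // w)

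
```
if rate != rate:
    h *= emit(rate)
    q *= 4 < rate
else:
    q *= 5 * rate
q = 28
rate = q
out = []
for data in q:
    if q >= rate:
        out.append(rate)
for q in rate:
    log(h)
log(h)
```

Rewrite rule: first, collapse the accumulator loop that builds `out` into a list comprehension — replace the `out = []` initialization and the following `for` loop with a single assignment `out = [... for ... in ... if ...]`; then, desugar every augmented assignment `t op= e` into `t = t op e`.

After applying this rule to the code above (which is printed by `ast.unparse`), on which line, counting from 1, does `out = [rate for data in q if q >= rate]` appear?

Transformed code:
if rate != rate:
    h = h * emit(rate)
    q = q * (4 < rate)
else:
    q = q * (5 * rate)
q = 28
rate = q
out = [rate for data in q if q >= rate]
for q in rate:
    log(h)
log(h)

8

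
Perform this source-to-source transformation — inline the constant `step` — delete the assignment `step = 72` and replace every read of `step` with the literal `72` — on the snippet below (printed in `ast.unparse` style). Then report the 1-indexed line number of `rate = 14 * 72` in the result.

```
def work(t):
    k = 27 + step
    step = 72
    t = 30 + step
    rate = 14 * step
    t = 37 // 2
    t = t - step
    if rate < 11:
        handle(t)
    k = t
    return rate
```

Transformed code:
def work(t):
    k = 27 + 72
    t = 30 + 72
    rate = 14 * 72
    t = 37 // 2
    t = t - 72
    if rate < 11:
        handle(t)
    k = t
    return rate

4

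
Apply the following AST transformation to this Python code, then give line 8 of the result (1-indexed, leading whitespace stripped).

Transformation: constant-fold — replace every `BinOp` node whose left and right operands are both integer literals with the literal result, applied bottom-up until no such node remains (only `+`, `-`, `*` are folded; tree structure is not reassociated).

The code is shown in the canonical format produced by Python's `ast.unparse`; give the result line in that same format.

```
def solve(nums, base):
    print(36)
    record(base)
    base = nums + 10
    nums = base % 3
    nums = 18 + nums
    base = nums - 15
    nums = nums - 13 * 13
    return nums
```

Transformed code:
def solve(nums, base):
    print(36)
    record(base)
    base = nums + 10
    nums = base % 3
    nums = 18 + nums
    base = nums - 15
    nums = nums - 169
    return nums

nums = nums - 169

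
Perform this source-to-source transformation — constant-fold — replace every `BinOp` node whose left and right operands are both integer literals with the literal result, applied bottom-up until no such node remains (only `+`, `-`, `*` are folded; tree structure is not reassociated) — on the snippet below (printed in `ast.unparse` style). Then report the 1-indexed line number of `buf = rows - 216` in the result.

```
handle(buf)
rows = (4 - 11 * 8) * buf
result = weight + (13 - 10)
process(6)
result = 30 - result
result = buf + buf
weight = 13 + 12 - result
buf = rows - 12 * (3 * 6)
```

Transformed code:
handle(buf)
rows = -84 * buf
result = weight + 3
process(6)
result = 30 - result
result = buf + buf
weight = 25 - result
buf = rows - 216

8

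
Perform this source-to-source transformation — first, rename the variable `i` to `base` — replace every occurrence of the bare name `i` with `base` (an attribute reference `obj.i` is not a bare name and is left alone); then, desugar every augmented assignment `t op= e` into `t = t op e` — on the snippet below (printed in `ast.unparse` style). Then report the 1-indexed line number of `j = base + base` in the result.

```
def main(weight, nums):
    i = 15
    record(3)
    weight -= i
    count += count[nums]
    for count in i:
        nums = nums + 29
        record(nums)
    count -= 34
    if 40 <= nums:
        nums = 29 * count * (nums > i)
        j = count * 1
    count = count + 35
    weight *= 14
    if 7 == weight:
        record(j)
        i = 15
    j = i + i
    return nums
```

Transformed code:
def main(weight, nums):
    base = 15
    record(3)
    weight = weight - base
    count = count + count[nums]
    for count in base:
        nums = nums + 29
        record(nums)
    count = count - 34
    if 40 <= nums:
        nums = 29 * count * (nums > base)
        j = count * 1
    count = count + 35
    weight = weight * 14
    if 7 == weight:
        record(j)
        base = 15
    j = base + base
    return nums

18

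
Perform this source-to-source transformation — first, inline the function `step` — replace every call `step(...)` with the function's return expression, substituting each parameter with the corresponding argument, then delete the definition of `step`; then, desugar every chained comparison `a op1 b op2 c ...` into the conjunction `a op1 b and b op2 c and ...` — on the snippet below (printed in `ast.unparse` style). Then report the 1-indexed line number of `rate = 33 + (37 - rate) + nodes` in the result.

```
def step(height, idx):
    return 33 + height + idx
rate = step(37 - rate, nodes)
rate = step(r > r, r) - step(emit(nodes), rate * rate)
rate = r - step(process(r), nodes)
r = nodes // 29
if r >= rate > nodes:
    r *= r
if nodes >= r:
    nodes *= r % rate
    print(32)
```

1

Transformed code:
rate = 33 + (37 - rate) + nodes
rate = 33 + (r > r) + r - (33 + emit(nodes) + rate * rate)
rate = r - (33 + process(r) + nodes)
r = nodes // 29
if r >= rate and rate > nodes:
    r *= r
if nodes >= r:
    nodes *= r % rate
    print(32)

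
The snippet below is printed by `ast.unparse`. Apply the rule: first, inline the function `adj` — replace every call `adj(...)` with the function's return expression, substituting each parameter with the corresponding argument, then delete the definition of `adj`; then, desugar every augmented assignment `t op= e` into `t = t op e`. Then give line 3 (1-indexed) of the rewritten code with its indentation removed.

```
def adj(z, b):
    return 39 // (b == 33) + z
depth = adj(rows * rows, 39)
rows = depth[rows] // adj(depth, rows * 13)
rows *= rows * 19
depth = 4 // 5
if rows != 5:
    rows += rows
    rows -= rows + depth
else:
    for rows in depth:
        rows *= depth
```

rows = rows * (rows * 19)

Transformed code:
depth = 39 // (39 == 33) + rows * rows
rows = depth[rows] // (39 // (rows * 13 == 33) + depth)
rows = rows * (rows * 19)
depth = 4 // 5
if rows != 5:
    rows = rows + rows
    rows = rows - (rows + depth)
else:
    for rows in depth:
        rows = rows * depth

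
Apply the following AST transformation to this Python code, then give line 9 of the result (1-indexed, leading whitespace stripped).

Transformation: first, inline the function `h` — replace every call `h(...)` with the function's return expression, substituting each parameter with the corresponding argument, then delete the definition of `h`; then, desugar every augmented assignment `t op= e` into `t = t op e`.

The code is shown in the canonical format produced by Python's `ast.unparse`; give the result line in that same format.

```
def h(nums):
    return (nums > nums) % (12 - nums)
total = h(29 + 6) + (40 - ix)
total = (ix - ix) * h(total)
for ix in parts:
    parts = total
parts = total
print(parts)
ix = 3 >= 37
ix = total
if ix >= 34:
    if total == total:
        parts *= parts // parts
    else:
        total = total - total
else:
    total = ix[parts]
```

if ix >= 34:

Transformed code:
total = (29 + 6 > 29 + 6) % (12 - (29 + 6)) + (40 - ix)
total = (ix - ix) * ((total > total) % (12 - total))
for ix in parts:
    parts = total
parts = total
print(parts)
ix = 3 >= 37
ix = total
if ix >= 34:
    if total == total:
        parts = parts * (parts // parts)
    else:
        total = total - total
else:
    total = ix[parts]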